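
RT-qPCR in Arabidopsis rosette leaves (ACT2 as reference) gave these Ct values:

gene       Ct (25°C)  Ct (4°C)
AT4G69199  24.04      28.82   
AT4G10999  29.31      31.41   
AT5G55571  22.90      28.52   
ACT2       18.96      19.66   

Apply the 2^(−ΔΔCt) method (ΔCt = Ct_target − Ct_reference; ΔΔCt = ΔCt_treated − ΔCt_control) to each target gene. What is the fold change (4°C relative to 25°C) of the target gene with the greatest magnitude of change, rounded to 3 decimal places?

AT4G69199: ΔΔCt = (28.82−19.66) − (24.04−18.96) = 9.16 − 5.08 = 4.08; fold change = 2^-4.08 = 0.059
AT4G10999: ΔΔCt = (31.41−19.66) − (29.31−18.96) = 11.75 − 10.35 = 1.40; fold change = 2^-1.40 = 0.379
AT5G55571: ΔΔCt = (28.52−19.66) − (22.90−18.96) = 8.86 − 3.94 = 4.92; fold change = 2^-4.92 = 0.033
AT5G55571 has the largest |ΔΔCt| = 4.92.

0.033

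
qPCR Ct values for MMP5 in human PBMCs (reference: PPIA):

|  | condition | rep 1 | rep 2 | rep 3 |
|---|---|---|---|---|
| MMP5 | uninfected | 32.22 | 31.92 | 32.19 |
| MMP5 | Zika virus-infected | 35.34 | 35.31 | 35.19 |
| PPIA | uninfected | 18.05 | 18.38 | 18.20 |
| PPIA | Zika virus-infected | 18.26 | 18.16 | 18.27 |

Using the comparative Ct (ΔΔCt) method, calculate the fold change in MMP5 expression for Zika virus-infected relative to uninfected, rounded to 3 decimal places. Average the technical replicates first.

Mean Ct: MMP5 uninfected 32.110; MMP5 Zika virus-infected 35.280; PPIA uninfected 18.210; PPIA Zika virus-infected 18.230
ΔCt(uninfected) = 32.110 − 18.210 = 13.900
ΔCt(Zika virus-infected) = 35.280 − 18.230 = 17.050
ΔΔCt = 17.050 − 13.900 = 3.150
Fold change = 2^(−3.150) = 0.1127

0.113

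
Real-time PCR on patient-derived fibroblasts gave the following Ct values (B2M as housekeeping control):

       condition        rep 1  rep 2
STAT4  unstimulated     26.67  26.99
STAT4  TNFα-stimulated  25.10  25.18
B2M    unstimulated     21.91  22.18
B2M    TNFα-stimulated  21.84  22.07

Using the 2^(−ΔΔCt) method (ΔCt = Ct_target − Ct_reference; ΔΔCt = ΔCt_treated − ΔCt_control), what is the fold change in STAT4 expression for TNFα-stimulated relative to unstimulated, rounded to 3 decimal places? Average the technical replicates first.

3.031

Mean Ct: STAT4 unstimulated 26.830; STAT4 TNFα-stimulated 25.140; B2M unstimulated 22.045; B2M TNFα-stimulated 21.955
ΔCt(unstimulated) = 26.830 − 22.045 = 4.785
ΔCt(TNFα-stimulated) = 25.140 − 21.955 = 3.185
ΔΔCt = 3.185 − 4.785 = -1.600
Fold change = 2^(−(-1.600)) = 2^1.600 = 3.0314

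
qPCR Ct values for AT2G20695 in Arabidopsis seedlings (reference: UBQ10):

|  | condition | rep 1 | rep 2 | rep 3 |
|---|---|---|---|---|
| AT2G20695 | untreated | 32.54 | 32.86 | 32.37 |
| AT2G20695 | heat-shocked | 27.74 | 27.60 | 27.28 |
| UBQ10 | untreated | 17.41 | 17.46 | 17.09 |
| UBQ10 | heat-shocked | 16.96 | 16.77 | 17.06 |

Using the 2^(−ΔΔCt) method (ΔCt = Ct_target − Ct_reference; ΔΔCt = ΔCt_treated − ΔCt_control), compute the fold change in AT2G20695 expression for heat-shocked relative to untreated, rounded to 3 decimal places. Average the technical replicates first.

25.281

Mean Ct: AT2G20695 untreated 32.590; AT2G20695 heat-shocked 27.540; UBQ10 untreated 17.320; UBQ10 heat-shocked 16.930
ΔCt(untreated) = 32.590 − 17.320 = 15.270
ΔCt(heat-shocked) = 27.540 − 16.930 = 10.610
ΔΔCt = 10.610 − 15.270 = -4.660
Fold change = 2^(−(-4.660)) = 2^4.660 = 25.2813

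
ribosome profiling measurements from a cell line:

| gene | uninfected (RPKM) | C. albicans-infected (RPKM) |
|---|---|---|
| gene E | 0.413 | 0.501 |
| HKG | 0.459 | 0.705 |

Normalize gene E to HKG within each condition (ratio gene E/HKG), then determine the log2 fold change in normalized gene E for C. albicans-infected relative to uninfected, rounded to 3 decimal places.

gene E/HKG (uninfected) = 0.413 / 0.459 = 0.89978
gene E/HKG (C. albicans-infected) = 0.501 / 0.705 = 0.71064
Fold change = 0.71064 / 0.89978 = 0.7898
log2(0.7898) = -0.3405

-0.340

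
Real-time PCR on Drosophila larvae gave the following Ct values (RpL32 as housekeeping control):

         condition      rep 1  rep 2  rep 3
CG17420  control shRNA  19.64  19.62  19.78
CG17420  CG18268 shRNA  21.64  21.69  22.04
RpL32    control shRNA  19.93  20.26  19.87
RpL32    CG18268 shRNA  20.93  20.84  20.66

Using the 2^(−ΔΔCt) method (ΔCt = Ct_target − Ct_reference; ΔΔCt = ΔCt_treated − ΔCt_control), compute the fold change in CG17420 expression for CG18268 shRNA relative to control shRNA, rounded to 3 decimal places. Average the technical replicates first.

Mean Ct: CG17420 control shRNA 19.680; CG17420 CG18268 shRNA 21.790; RpL32 control shRNA 20.020; RpL32 CG18268 shRNA 20.810
ΔCt(control shRNA) = 19.680 − 20.020 = -0.340
ΔCt(CG18268 shRNA) = 21.790 − 20.810 = 0.980
ΔΔCt = 0.980 − (-0.340) = 1.320
Fold change = 2^(−1.320) = 0.4005

0.401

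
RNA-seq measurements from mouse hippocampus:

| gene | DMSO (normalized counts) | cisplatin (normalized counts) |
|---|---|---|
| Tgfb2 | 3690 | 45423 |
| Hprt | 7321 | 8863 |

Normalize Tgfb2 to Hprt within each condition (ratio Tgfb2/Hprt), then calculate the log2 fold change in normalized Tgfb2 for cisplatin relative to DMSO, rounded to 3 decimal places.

3.346

Tgfb2/Hprt (DMSO) = 3690 / 7321 = 0.50403
Tgfb2/Hprt (cisplatin) = 45423 / 8863 = 5.125
Fold change = 5.125 / 0.50403 = 10.1681
log2(10.1681) = 3.3460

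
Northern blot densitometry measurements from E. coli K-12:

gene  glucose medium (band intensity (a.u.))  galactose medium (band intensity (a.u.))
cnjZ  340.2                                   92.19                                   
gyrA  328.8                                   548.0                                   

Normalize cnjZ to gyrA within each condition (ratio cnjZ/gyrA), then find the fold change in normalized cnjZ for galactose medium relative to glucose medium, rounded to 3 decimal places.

cnjZ/gyrA (glucose medium) = 340.2 / 328.8 = 1.0347
cnjZ/gyrA (galactose medium) = 92.19 / 548.0 = 0.16823
Fold change = 0.16823 / 1.0347 = 0.1626

0.163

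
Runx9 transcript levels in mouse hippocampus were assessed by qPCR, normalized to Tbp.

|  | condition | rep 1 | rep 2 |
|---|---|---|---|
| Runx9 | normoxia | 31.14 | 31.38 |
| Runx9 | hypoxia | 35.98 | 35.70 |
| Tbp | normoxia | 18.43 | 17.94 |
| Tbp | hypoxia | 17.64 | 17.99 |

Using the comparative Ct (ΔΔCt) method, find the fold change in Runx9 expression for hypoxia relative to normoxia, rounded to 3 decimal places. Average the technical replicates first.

Mean Ct: Runx9 normoxia 31.260; Runx9 hypoxia 35.840; Tbp normoxia 18.185; Tbp hypoxia 17.815
ΔCt(normoxia) = 31.260 − 18.185 = 13.075
ΔCt(hypoxia) = 35.840 − 17.815 = 18.025
ΔΔCt = 18.025 − 13.075 = 4.950
Fold change = 2^(−4.950) = 0.0324

0.032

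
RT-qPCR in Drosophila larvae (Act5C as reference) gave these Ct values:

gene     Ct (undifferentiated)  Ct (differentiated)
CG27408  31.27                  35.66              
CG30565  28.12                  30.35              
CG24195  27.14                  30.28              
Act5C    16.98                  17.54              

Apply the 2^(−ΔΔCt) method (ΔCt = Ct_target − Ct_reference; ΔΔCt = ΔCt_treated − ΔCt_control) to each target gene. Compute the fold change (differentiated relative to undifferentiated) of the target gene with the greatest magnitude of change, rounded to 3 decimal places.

CG27408: ΔΔCt = (35.66−17.54) − (31.27−16.98) = 18.12 − 14.29 = 3.83; fold change = 2^-3.83 = 0.070
CG30565: ΔΔCt = (30.35−17.54) − (28.12−16.98) = 12.81 − 11.14 = 1.67; fold change = 2^-1.67 = 0.314
CG24195: ΔΔCt = (30.28−17.54) − (27.14−16.98) = 12.74 − 10.16 = 2.58; fold change = 2^-2.58 = 0.167
CG27408 has the largest |ΔΔCt| = 3.83.

0.070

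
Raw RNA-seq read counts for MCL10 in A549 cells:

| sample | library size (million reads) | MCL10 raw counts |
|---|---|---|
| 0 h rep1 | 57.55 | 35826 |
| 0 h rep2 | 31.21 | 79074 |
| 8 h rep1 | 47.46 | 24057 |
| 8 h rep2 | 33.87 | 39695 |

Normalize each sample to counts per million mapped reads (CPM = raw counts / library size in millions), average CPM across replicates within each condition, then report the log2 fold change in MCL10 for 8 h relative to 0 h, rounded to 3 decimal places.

CPM(0 h rep1) = 35826 / 57.55 = 622.5195
CPM(0 h rep2) = 79074 / 31.21 = 2533.6110
CPM(8 h rep1) = 24057 / 47.46 = 506.8900
CPM(8 h rep2) = 39695 / 33.87 = 1171.9811
mean CPM(0 h) = 1578.0653; mean CPM(8 h) = 839.4356
Fold change = 839.4356 / 1578.0653 = 0.53194
log2(0.53194) = -0.9107

-0.911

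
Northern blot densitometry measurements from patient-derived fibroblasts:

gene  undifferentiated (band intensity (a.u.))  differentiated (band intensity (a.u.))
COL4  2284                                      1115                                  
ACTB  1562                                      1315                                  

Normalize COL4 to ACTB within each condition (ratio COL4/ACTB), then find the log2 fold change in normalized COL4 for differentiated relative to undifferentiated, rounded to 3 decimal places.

COL4/ACTB (undifferentiated) = 2284 / 1562 = 1.4622
COL4/ACTB (differentiated) = 1115 / 1315 = 0.84791
Fold change = 0.84791 / 1.4622 = 0.5799
log2(0.5799) = -0.7862

-0.786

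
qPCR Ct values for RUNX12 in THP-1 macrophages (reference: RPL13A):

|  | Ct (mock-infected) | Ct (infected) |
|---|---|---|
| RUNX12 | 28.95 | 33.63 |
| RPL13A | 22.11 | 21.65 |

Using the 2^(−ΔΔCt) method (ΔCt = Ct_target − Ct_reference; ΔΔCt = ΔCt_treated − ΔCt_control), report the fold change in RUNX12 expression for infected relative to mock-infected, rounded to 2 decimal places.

0.03

ΔCt(mock-infected) = 28.950 − 22.110 = 6.840
ΔCt(infected) = 33.630 − 21.650 = 11.980
ΔΔCt = 11.980 − 6.840 = 5.140
Fold change = 2^(−5.140) = 0.028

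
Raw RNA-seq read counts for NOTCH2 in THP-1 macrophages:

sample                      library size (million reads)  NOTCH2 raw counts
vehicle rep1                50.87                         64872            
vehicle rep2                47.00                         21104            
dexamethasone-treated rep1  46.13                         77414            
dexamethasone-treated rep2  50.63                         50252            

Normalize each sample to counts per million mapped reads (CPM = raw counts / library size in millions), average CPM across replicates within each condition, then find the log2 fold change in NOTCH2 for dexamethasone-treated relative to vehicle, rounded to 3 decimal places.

0.631

CPM(vehicle rep1) = 64872 / 50.87 = 1275.2506
CPM(vehicle rep2) = 21104 / 47.00 = 449.0213
CPM(dexamethasone-treated rep1) = 77414 / 46.13 = 1678.1704
CPM(dexamethasone-treated rep2) = 50252 / 50.63 = 992.5341
mean CPM(vehicle) = 862.1360; mean CPM(dexamethasone-treated) = 1335.3522
Fold change = 1335.3522 / 862.1360 = 1.54889
log2(1.54889) = 0.6312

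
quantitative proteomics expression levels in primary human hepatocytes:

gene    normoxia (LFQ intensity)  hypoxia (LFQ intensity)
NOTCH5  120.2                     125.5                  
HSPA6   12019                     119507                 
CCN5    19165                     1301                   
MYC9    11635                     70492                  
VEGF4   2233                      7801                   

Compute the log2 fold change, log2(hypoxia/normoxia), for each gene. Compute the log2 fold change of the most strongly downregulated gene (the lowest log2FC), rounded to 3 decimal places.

log2(125.5/120.2) = 0.062  (NOTCH5)
log2(119507/12019) = 3.314  (HSPA6)
log2(1301/19165) = -3.881  (CCN5)
log2(70492/11635) = 2.599  (MYC9)
log2(7801/2233) = 1.805  (VEGF4)
CCN5 is most strongly downregulated.

-3.881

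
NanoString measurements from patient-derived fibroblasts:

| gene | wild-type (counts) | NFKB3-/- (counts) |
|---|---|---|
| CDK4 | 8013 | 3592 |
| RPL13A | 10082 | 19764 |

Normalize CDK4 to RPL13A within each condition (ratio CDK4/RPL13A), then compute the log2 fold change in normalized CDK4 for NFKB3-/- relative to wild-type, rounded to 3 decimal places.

CDK4/RPL13A (wild-type) = 8013 / 10082 = 0.79478
CDK4/RPL13A (NFKB3-/-) = 3592 / 19764 = 0.18174
Fold change = 0.18174 / 0.79478 = 0.2287
log2(0.2287) = -2.1286

-2.129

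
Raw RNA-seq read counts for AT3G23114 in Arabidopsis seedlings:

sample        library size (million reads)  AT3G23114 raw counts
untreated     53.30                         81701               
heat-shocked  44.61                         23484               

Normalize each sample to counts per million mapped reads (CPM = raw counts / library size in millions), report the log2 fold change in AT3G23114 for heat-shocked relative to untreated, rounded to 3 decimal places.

-1.542

CPM(untreated) = 81701 / 53.30 = 1532.8518
CPM(heat-shocked) = 23484 / 44.61 = 526.4291
Fold change = 526.4291 / 1532.8518 = 0.34343
log2(0.34343) = -1.5419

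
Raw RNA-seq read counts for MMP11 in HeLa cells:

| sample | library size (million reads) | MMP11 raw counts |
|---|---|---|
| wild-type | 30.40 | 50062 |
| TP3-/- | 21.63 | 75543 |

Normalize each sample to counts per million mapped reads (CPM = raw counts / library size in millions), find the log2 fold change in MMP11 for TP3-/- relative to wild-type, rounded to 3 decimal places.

CPM(wild-type) = 50062 / 30.40 = 1646.7763
CPM(TP3-/-) = 75543 / 21.63 = 3492.5104
Fold change = 3492.5104 / 1646.7763 = 2.12082
log2(2.12082) = 1.0846

1.085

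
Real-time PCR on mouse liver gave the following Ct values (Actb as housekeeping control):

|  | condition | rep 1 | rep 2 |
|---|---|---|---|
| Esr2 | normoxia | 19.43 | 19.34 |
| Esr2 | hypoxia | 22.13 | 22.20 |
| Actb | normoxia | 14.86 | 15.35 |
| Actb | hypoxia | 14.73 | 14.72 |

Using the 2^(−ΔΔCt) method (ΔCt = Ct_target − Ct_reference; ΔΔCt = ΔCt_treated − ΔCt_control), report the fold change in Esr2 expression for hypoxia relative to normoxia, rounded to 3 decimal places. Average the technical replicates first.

0.112

Mean Ct: Esr2 normoxia 19.385; Esr2 hypoxia 22.165; Actb normoxia 15.105; Actb hypoxia 14.725
ΔCt(normoxia) = 19.385 − 15.105 = 4.280
ΔCt(hypoxia) = 22.165 − 14.725 = 7.440
ΔΔCt = 7.440 − 4.280 = 3.160
Fold change = 2^(−3.160) = 0.1119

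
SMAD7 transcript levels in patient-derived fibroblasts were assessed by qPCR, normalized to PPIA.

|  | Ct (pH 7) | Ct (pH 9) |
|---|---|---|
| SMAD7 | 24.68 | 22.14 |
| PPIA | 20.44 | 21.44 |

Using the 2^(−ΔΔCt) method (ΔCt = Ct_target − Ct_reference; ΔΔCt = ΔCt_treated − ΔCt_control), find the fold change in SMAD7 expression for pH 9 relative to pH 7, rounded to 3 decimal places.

11.632

ΔCt(pH 7) = 24.680 − 20.440 = 4.240
ΔCt(pH 9) = 22.140 − 21.440 = 0.700
ΔΔCt = 0.700 − 4.240 = -3.540
Fold change = 2^(−(-3.540)) = 2^3.540 = 11.6318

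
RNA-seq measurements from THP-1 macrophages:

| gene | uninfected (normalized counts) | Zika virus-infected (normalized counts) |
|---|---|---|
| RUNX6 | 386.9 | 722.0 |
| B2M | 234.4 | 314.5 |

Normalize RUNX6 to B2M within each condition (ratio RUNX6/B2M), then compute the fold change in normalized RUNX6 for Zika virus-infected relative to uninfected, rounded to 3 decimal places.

1.391

RUNX6/B2M (uninfected) = 386.9 / 234.4 = 1.6506
RUNX6/B2M (Zika virus-infected) = 722.0 / 314.5 = 2.2957
Fold change = 2.2957 / 1.6506 = 1.3908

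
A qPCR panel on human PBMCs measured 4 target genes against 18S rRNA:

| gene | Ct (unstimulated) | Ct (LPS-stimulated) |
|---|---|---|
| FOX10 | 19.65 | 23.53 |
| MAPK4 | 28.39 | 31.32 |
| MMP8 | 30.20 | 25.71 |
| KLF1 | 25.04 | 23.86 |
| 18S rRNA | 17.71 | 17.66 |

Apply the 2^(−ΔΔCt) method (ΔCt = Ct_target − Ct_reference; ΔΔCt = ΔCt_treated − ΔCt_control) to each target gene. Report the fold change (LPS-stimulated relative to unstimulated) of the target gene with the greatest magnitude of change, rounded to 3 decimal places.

21.706

FOX10: ΔΔCt = (23.53−17.66) − (19.65−17.71) = 5.87 − 1.94 = 3.93; fold change = 2^-3.93 = 0.066
MAPK4: ΔΔCt = (31.32−17.66) − (28.39−17.71) = 13.66 − 10.68 = 2.98; fold change = 2^-2.98 = 0.127
MMP8: ΔΔCt = (25.71−17.66) − (30.20−17.71) = 8.05 − 12.49 = -4.44; fold change = 2^4.44 = 21.706
KLF1: ΔΔCt = (23.86−17.66) − (25.04−17.71) = 6.20 − 7.33 = -1.13; fold change = 2^1.13 = 2.189
MMP8 has the largest |ΔΔCt| = 4.44.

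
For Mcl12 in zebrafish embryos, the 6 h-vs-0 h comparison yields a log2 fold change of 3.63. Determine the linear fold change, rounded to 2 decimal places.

12.38

Fold change = 2^(3.63) = 12.381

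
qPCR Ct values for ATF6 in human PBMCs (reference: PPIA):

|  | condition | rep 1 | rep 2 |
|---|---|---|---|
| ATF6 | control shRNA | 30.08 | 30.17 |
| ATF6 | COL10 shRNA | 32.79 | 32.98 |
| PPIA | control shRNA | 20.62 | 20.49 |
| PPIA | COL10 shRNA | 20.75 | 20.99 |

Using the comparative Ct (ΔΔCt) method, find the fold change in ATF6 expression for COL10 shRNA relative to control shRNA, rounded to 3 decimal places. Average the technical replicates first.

0.184

Mean Ct: ATF6 control shRNA 30.125; ATF6 COL10 shRNA 32.885; PPIA control shRNA 20.555; PPIA COL10 shRNA 20.870
ΔCt(control shRNA) = 30.125 − 20.555 = 9.570
ΔCt(COL10 shRNA) = 32.885 − 20.870 = 12.015
ΔΔCt = 12.015 − 9.570 = 2.445
Fold change = 2^(−2.445) = 0.1836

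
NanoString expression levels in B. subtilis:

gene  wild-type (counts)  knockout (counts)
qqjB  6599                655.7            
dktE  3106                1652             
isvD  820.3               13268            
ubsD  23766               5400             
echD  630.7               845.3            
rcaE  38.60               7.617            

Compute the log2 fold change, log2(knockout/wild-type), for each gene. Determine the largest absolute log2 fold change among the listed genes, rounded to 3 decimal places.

log2(655.7/6599) = -3.331  (qqjB)
log2(1652/3106) = -0.911  (dktE)
log2(13268/820.3) = 4.016  (isvD)
log2(5400/23766) = -2.138  (ubsD)
log2(845.3/630.7) = 0.423  (echD)
log2(7.617/38.60) = -2.341  (rcaE)
The largest magnitude belongs to isvD.

4.016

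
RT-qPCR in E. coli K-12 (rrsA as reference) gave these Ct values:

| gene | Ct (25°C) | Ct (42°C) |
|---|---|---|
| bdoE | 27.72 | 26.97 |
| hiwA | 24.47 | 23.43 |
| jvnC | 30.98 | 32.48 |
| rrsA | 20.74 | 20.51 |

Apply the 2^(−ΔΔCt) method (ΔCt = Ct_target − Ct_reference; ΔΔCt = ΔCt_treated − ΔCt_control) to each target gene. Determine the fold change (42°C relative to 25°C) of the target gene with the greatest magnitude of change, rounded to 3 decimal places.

0.301

bdoE: ΔΔCt = (26.97−20.51) − (27.72−20.74) = 6.46 − 6.98 = -0.52; fold change = 2^0.52 = 1.434
hiwA: ΔΔCt = (23.43−20.51) − (24.47−20.74) = 2.92 − 3.73 = -0.81; fold change = 2^0.81 = 1.753
jvnC: ΔΔCt = (32.48−20.51) − (30.98−20.74) = 11.97 − 10.24 = 1.73; fold change = 2^-1.73 = 0.301
jvnC has the largest |ΔΔCt| = 1.73.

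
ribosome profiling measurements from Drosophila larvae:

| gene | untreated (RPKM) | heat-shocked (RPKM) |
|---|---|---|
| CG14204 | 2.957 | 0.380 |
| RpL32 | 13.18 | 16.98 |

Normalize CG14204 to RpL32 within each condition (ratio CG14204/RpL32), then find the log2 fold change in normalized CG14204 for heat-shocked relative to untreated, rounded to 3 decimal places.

CG14204/RpL32 (untreated) = 2.957 / 13.18 = 0.22436
CG14204/RpL32 (heat-shocked) = 0.380 / 16.98 = 0.022379
Fold change = 0.022379 / 0.22436 = 0.0997
log2(0.0997) = -3.3255

-3.326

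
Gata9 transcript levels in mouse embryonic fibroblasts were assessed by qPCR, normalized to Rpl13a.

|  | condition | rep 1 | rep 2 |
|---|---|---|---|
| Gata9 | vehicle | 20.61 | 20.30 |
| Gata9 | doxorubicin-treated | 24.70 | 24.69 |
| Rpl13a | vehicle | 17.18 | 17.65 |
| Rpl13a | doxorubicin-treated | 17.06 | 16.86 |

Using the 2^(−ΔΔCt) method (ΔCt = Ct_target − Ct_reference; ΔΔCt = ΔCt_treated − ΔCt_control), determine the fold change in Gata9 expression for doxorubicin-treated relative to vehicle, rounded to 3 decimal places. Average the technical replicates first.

0.039

Mean Ct: Gata9 vehicle 20.455; Gata9 doxorubicin-treated 24.695; Rpl13a vehicle 17.415; Rpl13a doxorubicin-treated 16.960
ΔCt(vehicle) = 20.455 − 17.415 = 3.040
ΔCt(doxorubicin-treated) = 24.695 − 16.960 = 7.735
ΔΔCt = 7.735 − 3.040 = 4.695
Fold change = 2^(−4.695) = 0.0386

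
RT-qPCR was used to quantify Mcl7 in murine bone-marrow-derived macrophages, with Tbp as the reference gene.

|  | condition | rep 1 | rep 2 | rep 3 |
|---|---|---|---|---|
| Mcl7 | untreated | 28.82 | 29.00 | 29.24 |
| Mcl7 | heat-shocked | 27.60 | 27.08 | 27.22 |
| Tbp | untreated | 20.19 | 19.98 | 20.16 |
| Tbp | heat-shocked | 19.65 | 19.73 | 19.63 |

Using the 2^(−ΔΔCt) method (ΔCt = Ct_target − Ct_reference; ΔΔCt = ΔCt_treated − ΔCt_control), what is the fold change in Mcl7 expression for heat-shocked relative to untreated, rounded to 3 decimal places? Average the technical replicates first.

2.428

Mean Ct: Mcl7 untreated 29.020; Mcl7 heat-shocked 27.300; Tbp untreated 20.110; Tbp heat-shocked 19.670
ΔCt(untreated) = 29.020 − 20.110 = 8.910
ΔCt(heat-shocked) = 27.300 − 19.670 = 7.630
ΔΔCt = 7.630 − 8.910 = -1.280
Fold change = 2^(−(-1.280)) = 2^1.280 = 2.4284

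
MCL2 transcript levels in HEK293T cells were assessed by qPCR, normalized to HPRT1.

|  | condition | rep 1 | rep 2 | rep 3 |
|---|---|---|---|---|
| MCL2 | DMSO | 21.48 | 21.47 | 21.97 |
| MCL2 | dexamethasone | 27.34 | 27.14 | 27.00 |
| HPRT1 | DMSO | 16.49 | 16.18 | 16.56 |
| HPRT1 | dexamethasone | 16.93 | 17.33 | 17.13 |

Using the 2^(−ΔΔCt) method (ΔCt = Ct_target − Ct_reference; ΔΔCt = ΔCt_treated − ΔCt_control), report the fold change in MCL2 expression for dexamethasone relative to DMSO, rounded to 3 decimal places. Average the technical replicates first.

Mean Ct: MCL2 DMSO 21.640; MCL2 dexamethasone 27.160; HPRT1 DMSO 16.410; HPRT1 dexamethasone 17.130
ΔCt(DMSO) = 21.640 − 16.410 = 5.230
ΔCt(dexamethasone) = 27.160 − 17.130 = 10.030
ΔΔCt = 10.030 − 5.230 = 4.800
Fold change = 2^(−4.800) = 0.0359

0.036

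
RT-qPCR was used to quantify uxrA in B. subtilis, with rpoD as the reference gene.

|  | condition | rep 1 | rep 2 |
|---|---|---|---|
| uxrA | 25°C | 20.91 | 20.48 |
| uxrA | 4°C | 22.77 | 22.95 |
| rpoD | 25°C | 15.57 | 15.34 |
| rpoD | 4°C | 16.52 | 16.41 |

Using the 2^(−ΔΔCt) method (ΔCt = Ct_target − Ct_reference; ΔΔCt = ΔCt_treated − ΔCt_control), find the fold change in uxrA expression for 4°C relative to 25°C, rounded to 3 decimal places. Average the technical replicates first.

0.449

Mean Ct: uxrA 25°C 20.695; uxrA 4°C 22.860; rpoD 25°C 15.455; rpoD 4°C 16.465
ΔCt(25°C) = 20.695 − 15.455 = 5.240
ΔCt(4°C) = 22.860 − 16.465 = 6.395
ΔΔCt = 6.395 − 5.240 = 1.155
Fold change = 2^(−1.155) = 0.4491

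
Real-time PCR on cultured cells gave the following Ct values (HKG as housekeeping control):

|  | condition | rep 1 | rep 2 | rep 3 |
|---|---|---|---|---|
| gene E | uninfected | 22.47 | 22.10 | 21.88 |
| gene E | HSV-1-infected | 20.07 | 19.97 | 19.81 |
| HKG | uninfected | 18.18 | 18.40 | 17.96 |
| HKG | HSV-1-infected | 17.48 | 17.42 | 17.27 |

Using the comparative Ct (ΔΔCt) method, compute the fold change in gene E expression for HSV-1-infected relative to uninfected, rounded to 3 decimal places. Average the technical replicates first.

2.657

Mean Ct: gene E uninfected 22.150; gene E HSV-1-infected 19.950; HKG uninfected 18.180; HKG HSV-1-infected 17.390
ΔCt(uninfected) = 22.150 − 18.180 = 3.970
ΔCt(HSV-1-infected) = 19.950 − 17.390 = 2.560
ΔΔCt = 2.560 − 3.970 = -1.410
Fold change = 2^(−(-1.410)) = 2^1.410 = 2.6574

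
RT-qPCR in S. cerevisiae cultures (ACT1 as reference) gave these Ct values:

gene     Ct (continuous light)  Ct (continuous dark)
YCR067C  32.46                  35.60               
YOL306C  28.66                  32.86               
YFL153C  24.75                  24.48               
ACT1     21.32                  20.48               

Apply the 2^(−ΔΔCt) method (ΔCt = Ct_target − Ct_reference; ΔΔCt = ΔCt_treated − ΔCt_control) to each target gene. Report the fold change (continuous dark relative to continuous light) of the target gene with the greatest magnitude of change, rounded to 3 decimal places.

YCR067C: ΔΔCt = (35.60−20.48) − (32.46−21.32) = 15.12 − 11.14 = 3.98; fold change = 2^-3.98 = 0.063
YOL306C: ΔΔCt = (32.86−20.48) − (28.66−21.32) = 12.38 − 7.34 = 5.04; fold change = 2^-5.04 = 0.030
YFL153C: ΔΔCt = (24.48−20.48) − (24.75−21.32) = 4.00 − 3.43 = 0.57; fold change = 2^-0.57 = 0.674
YOL306C has the largest |ΔΔCt| = 5.04.

0.030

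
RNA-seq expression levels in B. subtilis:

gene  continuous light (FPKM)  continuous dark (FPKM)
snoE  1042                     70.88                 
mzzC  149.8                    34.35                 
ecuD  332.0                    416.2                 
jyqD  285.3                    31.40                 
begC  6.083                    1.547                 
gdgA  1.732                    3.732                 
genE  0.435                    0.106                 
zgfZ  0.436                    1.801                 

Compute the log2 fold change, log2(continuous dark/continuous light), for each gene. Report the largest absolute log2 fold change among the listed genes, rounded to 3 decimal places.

log2(70.88/1042) = -3.878  (snoE)
log2(34.35/149.8) = -2.125  (mzzC)
log2(416.2/332.0) = 0.326  (ecuD)
log2(31.40/285.3) = -3.184  (jyqD)
log2(1.547/6.083) = -1.975  (begC)
log2(3.732/1.732) = 1.108  (gdgA)
log2(0.106/0.435) = -2.037  (genE)
log2(1.801/0.436) = 2.046  (zgfZ)
The largest magnitude belongs to snoE.

3.878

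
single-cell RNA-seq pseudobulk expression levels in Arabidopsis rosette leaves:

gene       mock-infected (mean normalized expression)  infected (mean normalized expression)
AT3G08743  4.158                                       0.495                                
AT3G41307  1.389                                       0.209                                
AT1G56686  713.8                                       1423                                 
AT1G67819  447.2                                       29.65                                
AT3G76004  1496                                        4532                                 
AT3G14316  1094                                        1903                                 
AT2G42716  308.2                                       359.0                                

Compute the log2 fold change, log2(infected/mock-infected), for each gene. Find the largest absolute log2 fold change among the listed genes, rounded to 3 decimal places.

3.915

log2(0.495/4.158) = -3.070  (AT3G08743)
log2(0.209/1.389) = -2.732  (AT3G41307)
log2(1423/713.8) = 0.995  (AT1G56686)
log2(29.65/447.2) = -3.915  (AT1G67819)
log2(4532/1496) = 1.599  (AT3G76004)
log2(1903/1094) = 0.799  (AT3G14316)
log2(359.0/308.2) = 0.220  (AT2G42716)
The largest magnitude belongs to AT1G67819.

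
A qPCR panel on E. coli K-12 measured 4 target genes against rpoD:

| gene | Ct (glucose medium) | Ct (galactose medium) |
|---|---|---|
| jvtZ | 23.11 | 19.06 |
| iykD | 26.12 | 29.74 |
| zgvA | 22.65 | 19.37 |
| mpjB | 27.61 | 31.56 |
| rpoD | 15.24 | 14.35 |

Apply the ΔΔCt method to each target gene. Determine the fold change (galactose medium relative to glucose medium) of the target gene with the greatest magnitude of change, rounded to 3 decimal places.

0.035

jvtZ: ΔΔCt = (19.06−14.35) − (23.11−15.24) = 4.71 − 7.87 = -3.16; fold change = 2^3.16 = 8.938
iykD: ΔΔCt = (29.74−14.35) − (26.12−15.24) = 15.39 − 10.88 = 4.51; fold change = 2^-4.51 = 0.044
zgvA: ΔΔCt = (19.37−14.35) − (22.65−15.24) = 5.02 − 7.41 = -2.39; fold change = 2^2.39 = 5.242
mpjB: ΔΔCt = (31.56−14.35) − (27.61−15.24) = 17.21 − 12.37 = 4.84; fold change = 2^-4.84 = 0.035
mpjB has the largest |ΔΔCt| = 4.84.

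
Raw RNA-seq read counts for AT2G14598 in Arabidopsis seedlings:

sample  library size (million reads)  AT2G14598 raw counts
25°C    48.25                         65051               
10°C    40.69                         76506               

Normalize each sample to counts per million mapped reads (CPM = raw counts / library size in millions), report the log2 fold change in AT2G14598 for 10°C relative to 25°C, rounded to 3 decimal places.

0.480

CPM(25°C) = 65051 / 48.25 = 1348.2073
CPM(10°C) = 76506 / 40.69 = 1880.2163
Fold change = 1880.2163 / 1348.2073 = 1.39460
log2(1.39460) = 0.4799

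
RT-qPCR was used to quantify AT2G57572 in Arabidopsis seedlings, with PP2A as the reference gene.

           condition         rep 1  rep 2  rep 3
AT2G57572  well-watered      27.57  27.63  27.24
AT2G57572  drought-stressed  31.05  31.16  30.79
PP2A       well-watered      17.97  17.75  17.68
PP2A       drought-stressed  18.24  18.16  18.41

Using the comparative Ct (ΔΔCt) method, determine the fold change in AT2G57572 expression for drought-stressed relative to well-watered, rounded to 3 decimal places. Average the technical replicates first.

Mean Ct: AT2G57572 well-watered 27.480; AT2G57572 drought-stressed 31.000; PP2A well-watered 17.800; PP2A drought-stressed 18.270
ΔCt(well-watered) = 27.480 − 17.800 = 9.680
ΔCt(drought-stressed) = 31.000 − 18.270 = 12.730
ΔΔCt = 12.730 − 9.680 = 3.050
Fold change = 2^(−3.050) = 0.1207

0.121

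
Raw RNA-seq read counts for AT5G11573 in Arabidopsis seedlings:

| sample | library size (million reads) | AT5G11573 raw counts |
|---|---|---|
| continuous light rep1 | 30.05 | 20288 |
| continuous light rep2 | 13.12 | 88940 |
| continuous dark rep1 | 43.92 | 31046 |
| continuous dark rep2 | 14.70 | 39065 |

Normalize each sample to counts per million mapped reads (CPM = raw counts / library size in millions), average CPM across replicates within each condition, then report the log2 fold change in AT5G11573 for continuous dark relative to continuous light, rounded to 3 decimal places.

-1.148

CPM(continuous light rep1) = 20288 / 30.05 = 675.1414
CPM(continuous light rep2) = 88940 / 13.12 = 6778.9634
CPM(continuous dark rep1) = 31046 / 43.92 = 706.8761
CPM(continuous dark rep2) = 39065 / 14.70 = 2657.4830
mean CPM(continuous light) = 3727.0524; mean CPM(continuous dark) = 1682.1796
Fold change = 1682.1796 / 3727.0524 = 0.45134
log2(0.45134) = -1.1477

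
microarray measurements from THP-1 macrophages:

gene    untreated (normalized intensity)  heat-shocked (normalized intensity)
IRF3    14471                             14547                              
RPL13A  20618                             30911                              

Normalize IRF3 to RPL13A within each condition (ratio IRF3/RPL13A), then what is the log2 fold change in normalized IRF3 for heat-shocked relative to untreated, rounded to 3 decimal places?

IRF3/RPL13A (untreated) = 14471 / 20618 = 0.70186
IRF3/RPL13A (heat-shocked) = 14547 / 30911 = 0.47061
Fold change = 0.47061 / 0.70186 = 0.6705
log2(0.6705) = -0.5767

-0.577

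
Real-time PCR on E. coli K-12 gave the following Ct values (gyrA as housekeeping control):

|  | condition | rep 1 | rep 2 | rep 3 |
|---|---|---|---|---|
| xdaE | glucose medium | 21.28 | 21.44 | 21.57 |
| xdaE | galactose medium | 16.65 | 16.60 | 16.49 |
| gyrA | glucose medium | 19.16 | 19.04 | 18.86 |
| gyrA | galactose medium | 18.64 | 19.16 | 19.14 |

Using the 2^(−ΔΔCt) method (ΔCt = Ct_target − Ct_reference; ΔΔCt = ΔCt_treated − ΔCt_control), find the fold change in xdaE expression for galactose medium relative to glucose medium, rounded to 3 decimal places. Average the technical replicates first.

28.051

Mean Ct: xdaE glucose medium 21.430; xdaE galactose medium 16.580; gyrA glucose medium 19.020; gyrA galactose medium 18.980
ΔCt(glucose medium) = 21.430 − 19.020 = 2.410
ΔCt(galactose medium) = 16.580 − 18.980 = -2.400
ΔΔCt = -2.400 − 2.410 = -4.810
Fold change = 2^(−(-4.810)) = 2^4.810 = 28.0514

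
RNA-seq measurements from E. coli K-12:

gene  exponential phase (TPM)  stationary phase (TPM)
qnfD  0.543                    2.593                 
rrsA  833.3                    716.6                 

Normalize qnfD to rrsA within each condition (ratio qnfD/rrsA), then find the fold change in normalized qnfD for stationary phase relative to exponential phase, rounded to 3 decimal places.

qnfD/rrsA (exponential phase) = 0.543 / 833.3 = 0.00065163
qnfD/rrsA (stationary phase) = 2.593 / 716.6 = 0.0036185
Fold change = 0.0036185 / 0.00065163 = 5.5530

5.553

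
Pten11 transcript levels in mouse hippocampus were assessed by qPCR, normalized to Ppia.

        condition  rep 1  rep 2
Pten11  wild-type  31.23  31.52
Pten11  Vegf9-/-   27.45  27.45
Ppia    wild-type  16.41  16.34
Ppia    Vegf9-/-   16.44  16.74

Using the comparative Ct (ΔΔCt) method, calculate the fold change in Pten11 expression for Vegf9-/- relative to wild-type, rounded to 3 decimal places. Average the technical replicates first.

Mean Ct: Pten11 wild-type 31.375; Pten11 Vegf9-/- 27.450; Ppia wild-type 16.375; Ppia Vegf9-/- 16.590
ΔCt(wild-type) = 31.375 − 16.375 = 15.000
ΔCt(Vegf9-/-) = 27.450 − 16.590 = 10.860
ΔΔCt = 10.860 − 15.000 = -4.140
Fold change = 2^(−(-4.140)) = 2^4.140 = 17.6305

17.630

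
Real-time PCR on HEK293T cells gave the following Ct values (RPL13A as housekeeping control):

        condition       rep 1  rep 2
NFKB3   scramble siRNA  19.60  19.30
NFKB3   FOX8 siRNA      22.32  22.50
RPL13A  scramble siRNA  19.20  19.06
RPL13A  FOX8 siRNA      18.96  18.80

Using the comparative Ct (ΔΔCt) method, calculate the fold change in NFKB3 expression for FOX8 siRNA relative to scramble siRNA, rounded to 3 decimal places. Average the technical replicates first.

0.108

Mean Ct: NFKB3 scramble siRNA 19.450; NFKB3 FOX8 siRNA 22.410; RPL13A scramble siRNA 19.130; RPL13A FOX8 siRNA 18.880
ΔCt(scramble siRNA) = 19.450 − 19.130 = 0.320
ΔCt(FOX8 siRNA) = 22.410 − 18.880 = 3.530
ΔΔCt = 3.530 − 0.320 = 3.210
Fold change = 2^(−3.210) = 0.1081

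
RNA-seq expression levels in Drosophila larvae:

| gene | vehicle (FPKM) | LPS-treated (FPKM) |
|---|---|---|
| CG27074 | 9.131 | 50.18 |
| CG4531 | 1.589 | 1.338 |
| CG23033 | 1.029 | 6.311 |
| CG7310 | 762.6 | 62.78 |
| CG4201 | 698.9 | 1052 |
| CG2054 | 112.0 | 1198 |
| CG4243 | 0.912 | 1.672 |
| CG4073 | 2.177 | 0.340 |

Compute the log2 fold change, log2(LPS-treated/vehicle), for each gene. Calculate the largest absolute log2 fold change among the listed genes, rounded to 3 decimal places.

3.603

log2(50.18/9.131) = 2.458  (CG27074)
log2(1.338/1.589) = -0.248  (CG4531)
log2(6.311/1.029) = 2.617  (CG23033)
log2(62.78/762.6) = -3.603  (CG7310)
log2(1052/698.9) = 0.590  (CG4201)
log2(1198/112.0) = 3.419  (CG2054)
log2(1.672/0.912) = 0.874  (CG4243)
log2(0.340/2.177) = -2.679  (CG4073)
The largest magnitude belongs to CG7310.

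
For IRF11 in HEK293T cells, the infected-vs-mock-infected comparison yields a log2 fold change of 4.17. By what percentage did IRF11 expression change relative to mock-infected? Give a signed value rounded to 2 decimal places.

1700.09%

Fold change = 2^(4.17) = 18.0009
Percent change = (FC − 1) × 100% = (18.0009 − 1) × 100 = 1700.09%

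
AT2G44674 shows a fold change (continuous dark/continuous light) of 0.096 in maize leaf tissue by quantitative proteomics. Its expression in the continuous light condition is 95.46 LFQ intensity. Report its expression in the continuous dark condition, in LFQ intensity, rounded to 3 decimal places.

continuous dark expression = 95.46 × 0.096 = 9.164

9.164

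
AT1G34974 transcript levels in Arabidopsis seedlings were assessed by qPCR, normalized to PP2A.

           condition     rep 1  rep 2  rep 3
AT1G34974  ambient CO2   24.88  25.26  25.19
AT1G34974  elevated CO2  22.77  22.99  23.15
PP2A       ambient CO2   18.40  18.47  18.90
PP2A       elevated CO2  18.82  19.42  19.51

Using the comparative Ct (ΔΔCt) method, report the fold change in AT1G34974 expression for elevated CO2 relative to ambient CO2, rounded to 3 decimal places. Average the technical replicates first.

Mean Ct: AT1G34974 ambient CO2 25.110; AT1G34974 elevated CO2 22.970; PP2A ambient CO2 18.590; PP2A elevated CO2 19.250
ΔCt(ambient CO2) = 25.110 − 18.590 = 6.520
ΔCt(elevated CO2) = 22.970 − 19.250 = 3.720
ΔΔCt = 3.720 − 6.520 = -2.800
Fold change = 2^(−(-2.800)) = 2^2.800 = 6.9644

6.964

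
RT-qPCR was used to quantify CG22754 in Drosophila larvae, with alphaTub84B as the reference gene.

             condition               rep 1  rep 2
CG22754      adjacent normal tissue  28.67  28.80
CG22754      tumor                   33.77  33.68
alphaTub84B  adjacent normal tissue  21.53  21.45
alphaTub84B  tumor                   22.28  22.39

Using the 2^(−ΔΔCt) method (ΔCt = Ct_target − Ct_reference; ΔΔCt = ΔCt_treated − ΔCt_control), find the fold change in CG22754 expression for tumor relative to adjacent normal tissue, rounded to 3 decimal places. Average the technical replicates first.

0.057

Mean Ct: CG22754 adjacent normal tissue 28.735; CG22754 tumor 33.725; alphaTub84B adjacent normal tissue 21.490; alphaTub84B tumor 22.335
ΔCt(adjacent normal tissue) = 28.735 − 21.490 = 7.245
ΔCt(tumor) = 33.725 − 22.335 = 11.390
ΔΔCt = 11.390 − 7.245 = 4.145
Fold change = 2^(−4.145) = 0.0565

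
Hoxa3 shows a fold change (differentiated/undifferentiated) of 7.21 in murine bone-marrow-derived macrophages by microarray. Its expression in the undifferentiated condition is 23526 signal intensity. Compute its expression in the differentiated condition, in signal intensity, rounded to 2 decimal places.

169622.46

differentiated expression = 23526 × 7.21 = 169622.46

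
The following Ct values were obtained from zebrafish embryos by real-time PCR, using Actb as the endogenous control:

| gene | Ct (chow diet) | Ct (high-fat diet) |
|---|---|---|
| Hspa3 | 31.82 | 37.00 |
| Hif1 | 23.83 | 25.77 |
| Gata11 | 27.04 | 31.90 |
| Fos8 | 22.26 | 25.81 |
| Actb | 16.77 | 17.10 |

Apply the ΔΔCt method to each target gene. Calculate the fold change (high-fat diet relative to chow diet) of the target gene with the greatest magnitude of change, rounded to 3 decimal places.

Hspa3: ΔΔCt = (37.00−17.10) − (31.82−16.77) = 19.90 − 15.05 = 4.85; fold change = 2^-4.85 = 0.035
Hif1: ΔΔCt = (25.77−17.10) − (23.83−16.77) = 8.67 − 7.06 = 1.61; fold change = 2^-1.61 = 0.328
Gata11: ΔΔCt = (31.90−17.10) − (27.04−16.77) = 14.80 − 10.27 = 4.53; fold change = 2^-4.53 = 0.043
Fos8: ΔΔCt = (25.81−17.10) − (22.26−16.77) = 8.71 − 5.49 = 3.22; fold change = 2^-3.22 = 0.107
Hspa3 has the largest |ΔΔCt| = 4.85.

0.035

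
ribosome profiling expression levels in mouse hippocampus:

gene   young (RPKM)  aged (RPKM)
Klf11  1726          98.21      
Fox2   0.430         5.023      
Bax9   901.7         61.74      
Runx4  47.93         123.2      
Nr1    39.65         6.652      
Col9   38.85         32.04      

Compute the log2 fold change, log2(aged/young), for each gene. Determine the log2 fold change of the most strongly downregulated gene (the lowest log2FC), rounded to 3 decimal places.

log2(98.21/1726) = -4.135  (Klf11)
log2(5.023/0.430) = 3.546  (Fox2)
log2(61.74/901.7) = -3.868  (Bax9)
log2(123.2/47.93) = 1.362  (Runx4)
log2(6.652/39.65) = -2.575  (Nr1)
log2(32.04/38.85) = -0.278  (Col9)
Klf11 is most strongly downregulated.

-4.135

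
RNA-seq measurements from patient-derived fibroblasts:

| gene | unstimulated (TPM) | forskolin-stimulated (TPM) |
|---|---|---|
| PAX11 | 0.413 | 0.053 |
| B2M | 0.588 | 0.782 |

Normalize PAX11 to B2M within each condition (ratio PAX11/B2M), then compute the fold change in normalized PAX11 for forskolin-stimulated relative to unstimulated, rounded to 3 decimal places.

0.096

PAX11/B2M (unstimulated) = 0.413 / 0.588 = 0.70238
PAX11/B2M (forskolin-stimulated) = 0.053 / 0.782 = 0.067775
Fold change = 0.067775 / 0.70238 = 0.0965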